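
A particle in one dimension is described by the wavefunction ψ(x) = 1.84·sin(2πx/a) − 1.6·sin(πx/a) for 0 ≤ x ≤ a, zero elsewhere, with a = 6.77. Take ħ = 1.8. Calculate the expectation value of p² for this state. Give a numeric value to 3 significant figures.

p² ψ = −ħ² d²ψ/dx²; ⟨p²⟩ = −ħ² ∫ ψ*·ψ'' dx / ∫|ψ|² dx.
d²/dx² sin(jπx/a) = −(jπ/a)²·sin(jπx/a); on 0 ≤ x ≤ a, ∫sin²(jπx/a) dx = a/2 and ∫sin(jπx/a)·sin(lπx/a) dx = 0 for j ≠ l, so only diagonal terms survive in ∫|ψ|² and ∫ψ·ψ″; ∫ψ·ψ′ dx = [ψ²/2] between the walls = 0.
State is unnormalized: ∫|ψ|² dx = 20.126, and ∫ψ*·(−ħ² ψ'') dx = 38.029, so ⟨p²⟩ = 38.029 / 20.126.
⟨p²⟩ = 1.8896.

1.89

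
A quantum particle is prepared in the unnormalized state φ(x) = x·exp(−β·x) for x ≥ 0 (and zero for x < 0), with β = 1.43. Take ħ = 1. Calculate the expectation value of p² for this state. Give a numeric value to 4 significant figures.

p² φ = −ħ² d²φ/dx²; ⟨p²⟩ = −ħ² ∫ φ*·φ'' dx / ∫|φ|² dx.
Differentiate x·exp(−β·x) with the product rule; every integrand then reduces to terms xʲ·e^(−2βx) on [0, ∞), with ∫₀^∞ xʲ·e^(−2βx) dx = j!/(2β)^(j+1).
State is unnormalized: ∫|φ|² dx = 0.085493, and ∫φ*·(−ħ² φ'') dx = 0.17483, so ⟨p²⟩ = 0.17483 / 0.085493.
⟨p²⟩ = 2.0449.

2.045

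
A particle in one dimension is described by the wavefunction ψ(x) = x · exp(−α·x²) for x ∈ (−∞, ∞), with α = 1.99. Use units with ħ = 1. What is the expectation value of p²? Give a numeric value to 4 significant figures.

p² ψ = −ħ² d²ψ/dx²; ⟨p²⟩ = −ħ² ∫ ψ*·ψ'' dx / ∫|ψ|² dx.
Expand each integrand as polynomial × e^(−2αx²) and use ∫x^(2j)·e^(−2αx²) dx = (2j−1)!!/(4α)^j · √(π/(2α)), odd powers → 0; here √(π/(2α)) = 0.88845. Differentiate with the product rule, d/dx e^(−αx²) = −2αx·e^(−αx²).
State is unnormalized: ∫|ψ|² dx = 0.11161, and ∫ψ*·(−ħ² ψ'') dx = 0.66634, so ⟨p²⟩ = 0.66634 / 0.11161.
⟨p²⟩ = 5.9700.

5.970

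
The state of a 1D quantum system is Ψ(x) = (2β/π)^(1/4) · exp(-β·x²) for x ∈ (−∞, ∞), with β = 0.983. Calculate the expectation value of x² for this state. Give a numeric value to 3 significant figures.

⟨x²⟩ = ∫ x²·|Ψ|² dx (integrals over the domain).
Gaussian moments: ∫x^(2j)·e^(−2βx²) dx = (2j−1)!!/(4β)^j · √(π/(2β)), odd powers integrate to 0; here √(π/(2β)) = 1.2641.
⟨x²⟩ = 0.25432.

0.254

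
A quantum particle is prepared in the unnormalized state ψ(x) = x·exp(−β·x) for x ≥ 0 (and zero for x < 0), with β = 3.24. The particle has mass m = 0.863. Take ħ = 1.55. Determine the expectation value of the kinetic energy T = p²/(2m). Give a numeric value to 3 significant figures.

T = −(ħ²/2m) d²/dx², so ⟨T⟩ = −(ħ²/2m) ∫ ψ*·ψ'' dx / ∫|ψ|² dx; with m = 0.863.
Differentiate x·exp(−β·x) with the product rule; every integrand then reduces to terms xʲ·e^(−2βx) on [0, ∞), with ∫₀^∞ xʲ·e^(−2βx) dx = j!/(2β)^(j+1).
State is unnormalized: ∫|ψ|² dx = 0.0073503, and ∫ψ*·(−ħ²/2m · ψ'') dx = 0.10740, so ⟨T⟩ = 0.10740 / 0.0073503.
⟨T⟩ = 14.612.

14.6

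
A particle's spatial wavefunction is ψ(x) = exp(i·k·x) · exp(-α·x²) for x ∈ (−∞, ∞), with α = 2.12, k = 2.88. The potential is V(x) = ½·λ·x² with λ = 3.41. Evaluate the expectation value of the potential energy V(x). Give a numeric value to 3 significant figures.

⟨V⟩ = ∫ V(x)·|ψ|² dx / ∫|ψ|² dx.
Gaussian moments: ∫x^(2j)·e^(−2αx²) dx = (2j−1)!!/(4α)^j · √(π/(2α)), odd powers integrate to 0; here √(π/(2α)) = 0.86078.
State is unnormalized: ∫|ψ|² dx = 0.86078, and ∫ψ*·V(x)·ψ dx = 0.17307, so ⟨V⟩ = 0.17307 / 0.86078.
⟨V⟩ = 0.20106.

0.201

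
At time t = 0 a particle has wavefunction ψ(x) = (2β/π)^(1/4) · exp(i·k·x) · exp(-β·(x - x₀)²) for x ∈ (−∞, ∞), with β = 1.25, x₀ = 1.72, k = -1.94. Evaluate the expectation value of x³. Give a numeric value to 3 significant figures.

6.12

⟨x³⟩ = ∫ x³·|ψ|² dx (integrals over the domain).
Gaussian moments (u = x − x₀): ∫u^(2j)·e^(−2βu²) du = (2j−1)!!/(4β)^j · √(π/(2β)), odd powers integrate to 0; here √(π/(2β)) = 1.1210.
⟨x³⟩ = 6.1204.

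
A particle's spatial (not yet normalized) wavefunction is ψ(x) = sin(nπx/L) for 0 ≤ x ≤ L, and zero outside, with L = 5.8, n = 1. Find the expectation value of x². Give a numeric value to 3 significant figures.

9.51

⟨x²⟩ = ∫ x²·|ψ|² dx / ∫|ψ|² dx (integrals over the domain).
With sin²θ = (1 − cos2θ)/2 on 0 ≤ x ≤ L: ∫sin²(nπx/L) dx = L/2, ∫x·sin²(nπx/L) dx = L²/4, ∫x²·sin²(nπx/L) dx = L³·(1/6 − 1/(4n²π²)); higher powers xᵏ the same way, integrating xᵏ·cos(2nπx/L) by parts.
State is unnormalized: ∫|ψ|² dx = 2.9000, and ∫ψ*·x²·ψ dx = 27.576, so ⟨x²⟩ = 27.576 / 2.9000.
⟨x²⟩ = 9.5091.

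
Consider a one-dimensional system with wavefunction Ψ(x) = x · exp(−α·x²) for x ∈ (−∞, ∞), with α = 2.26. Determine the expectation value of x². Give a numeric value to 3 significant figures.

⟨x²⟩ = ∫ x²·|Ψ|² dx / ∫|Ψ|² dx (integrals over the domain).
Expand each integrand as polynomial × e^(−2αx²) and use ∫x^(2j)·e^(−2αx²) dx = (2j−1)!!/(4α)^j · √(π/(2α)), odd powers → 0; here √(π/(2α)) = 0.83369.
State is unnormalized: ∫|Ψ|² dx = 0.092223, and ∫Ψ*·x²·Ψ dx = 0.030605, so ⟨x²⟩ = 0.030605 / 0.092223.
⟨x²⟩ = 0.33186.

0.332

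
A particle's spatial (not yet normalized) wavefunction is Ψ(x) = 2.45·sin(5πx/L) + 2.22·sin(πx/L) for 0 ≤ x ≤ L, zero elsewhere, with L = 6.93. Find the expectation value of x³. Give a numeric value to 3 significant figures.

⟨x³⟩ = ∫ x³·|Ψ|² dx / ∫|Ψ|² dx (integrals over the domain).
On 0 ≤ x ≤ L (j ≠ l): ∫sin²(jπx/L) dx = L/2, ∫sin(jπx/L)·sin(lπx/L) dx = 0; diagonal moments ∫x·sin²(jπx/L) dx = L²/4, ∫x²·sin²(jπx/L) dx = L³·(1/6 − 1/(4j²π²)); cross terms ∫x·sin(jπx/L)·sin(lπx/L) dx = 0 for j + l even and −4jlL²/(π²(j² − l²)²) for j + l odd, ∫x²·sin(jπx/L)·sin(lπx/L) dx = (−1)^(j+l)·4jlL³/(π²(j² − l²)²); higher powers the same way via product-to-sum and parts.
State is unnormalized: ∫|Ψ|² dx = 37.876, and ∫Ψ*·x³·Ψ dx = 2830.8, so ⟨x³⟩ = 2830.8 / 37.876.
⟨x³⟩ = 74.740.

74.7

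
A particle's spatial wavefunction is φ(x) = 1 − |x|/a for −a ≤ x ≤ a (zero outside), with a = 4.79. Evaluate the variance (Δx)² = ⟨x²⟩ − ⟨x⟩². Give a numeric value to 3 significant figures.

2.29

Compute ⟨x⟩ and ⟨x²⟩ separately, then (Δx)² = ⟨x²⟩ − ⟨x⟩².
φ is even, so ∫ over [−a, a] = 2∫₀ᵃ with φ = 1 − x/a there: ∫₀ᵃ (1 − x/a)² dx = a/3, ∫₀ᵃ x²(1 − x/a)² dx = a³/30, ∫₀ᵃ x⁴(1 − x/a)² dx = a⁵/105.
Normalization: ∫|φ|² dx = 3.1933.
⟨x⟩ = 0.0000 and ⟨x²⟩ = 2.2944.
(Δx)² = 2.2944 − (0.0000)² = 2.2944.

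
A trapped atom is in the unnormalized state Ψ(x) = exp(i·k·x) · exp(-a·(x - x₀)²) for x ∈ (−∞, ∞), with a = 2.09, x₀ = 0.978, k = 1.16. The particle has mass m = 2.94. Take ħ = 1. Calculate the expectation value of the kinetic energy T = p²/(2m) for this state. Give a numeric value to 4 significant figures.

0.5843

T = −(ħ²/2m) d²/dx², so ⟨T⟩ = −(ħ²/2m) ∫ Ψ*·Ψ'' dx / ∫|Ψ|² dx; with m = 2.94.
Gaussian moments (u = x − x₀): ∫u^(2j)·e^(−2au²) du = (2j−1)!!/(4a)^j · √(π/(2a)), odd powers integrate to 0; here √(π/(2a)) = 0.86694. Derivatives: Ψ′ = (ik − 2au)·Ψ, Ψ″ = ((ik − 2au)² − 2a)·Ψ; the odd-in-u pieces drop out.
State is unnormalized: ∫|Ψ|² dx = 0.86694, and ∫Ψ*·(−ħ²/2m · Ψ'') dx = 0.50654, so ⟨T⟩ = 0.50654 / 0.86694.
⟨T⟩ = 0.58429.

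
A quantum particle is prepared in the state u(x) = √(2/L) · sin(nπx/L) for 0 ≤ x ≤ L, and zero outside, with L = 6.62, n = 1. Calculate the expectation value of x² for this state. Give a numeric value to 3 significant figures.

12.4

⟨x²⟩ = ∫ x²·|u|² dx (integrals over the domain).
With sin²θ = (1 − cos2θ)/2 on 0 ≤ x ≤ L: ∫sin²(nπx/L) dx = L/2, ∫x·sin²(nπx/L) dx = L²/4, ∫x²·sin²(nπx/L) dx = L³·(1/6 − 1/(4n²π²)); higher powers xᵏ the same way, integrating xᵏ·cos(2nπx/L) by parts.
⟨x²⟩ = 12.388.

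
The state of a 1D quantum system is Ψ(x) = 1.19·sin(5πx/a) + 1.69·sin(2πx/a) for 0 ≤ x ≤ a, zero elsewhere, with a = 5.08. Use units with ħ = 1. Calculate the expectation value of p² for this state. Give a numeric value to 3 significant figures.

4.19

p² Ψ = −ħ² d²Ψ/dx²; ⟨p²⟩ = −ħ² ∫ Ψ*·Ψ'' dx / ∫|Ψ|² dx.
d²/dx² sin(jπx/a) = −(jπ/a)²·sin(jπx/a); on 0 ≤ x ≤ a, ∫sin²(jπx/a) dx = a/2 and ∫sin(jπx/a)·sin(lπx/a) dx = 0 for j ≠ l, so only diagonal terms survive in ∫|Ψ|² and ∫Ψ·Ψ″; ∫Ψ·Ψ′ dx = [Ψ²/2] between the walls = 0.
State is unnormalized: ∫|Ψ|² dx = 10.851, and ∫Ψ*·(−ħ² Ψ'') dx = 45.488, so ⟨p²⟩ = 45.488 / 10.851.
⟨p²⟩ = 4.1920.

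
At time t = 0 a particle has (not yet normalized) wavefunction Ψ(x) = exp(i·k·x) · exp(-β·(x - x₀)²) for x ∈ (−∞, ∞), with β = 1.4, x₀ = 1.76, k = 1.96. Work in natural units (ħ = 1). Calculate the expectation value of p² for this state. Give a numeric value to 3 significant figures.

5.24

p² Ψ = −ħ² d²Ψ/dx²; ⟨p²⟩ = −ħ² ∫ Ψ*·Ψ'' dx / ∫|Ψ|² dx.
Gaussian moments (u = x − x₀): ∫u^(2j)·e^(−2βu²) du = (2j−1)!!/(4β)^j · √(π/(2β)), odd powers integrate to 0; here √(π/(2β)) = 1.0592. Derivatives: Ψ′ = (ik − 2βu)·Ψ, Ψ″ = ((ik − 2βu)² − 2β)·Ψ; the odd-in-u pieces drop out.
State is unnormalized: ∫|Ψ|² dx = 1.0592, and ∫Ψ*·(−ħ² Ψ'') dx = 5.5521, so ⟨p²⟩ = 5.5521 / 1.0592.
⟨p²⟩ = 5.2416.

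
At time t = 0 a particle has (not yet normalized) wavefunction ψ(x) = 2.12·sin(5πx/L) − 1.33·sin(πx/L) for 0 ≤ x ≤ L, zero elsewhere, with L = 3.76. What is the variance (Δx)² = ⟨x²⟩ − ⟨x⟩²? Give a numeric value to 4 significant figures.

0.8657

Compute ⟨x⟩ and ⟨x²⟩ separately, then (Δx)² = ⟨x²⟩ − ⟨x⟩².
On 0 ≤ x ≤ L (j ≠ l): ∫sin²(jπx/L) dx = L/2, ∫sin(jπx/L)·sin(lπx/L) dx = 0; diagonal moments ∫x·sin²(jπx/L) dx = L²/4, ∫x²·sin²(jπx/L) dx = L³·(1/6 − 1/(4j²π²)); cross terms ∫x·sin(jπx/L)·sin(lπx/L) dx = 0 for j + l even and −4jlL²/(π²(j² − l²)²) for j + l odd, ∫x²·sin(jπx/L)·sin(lπx/L) dx = (−1)^(j+l)·4jlL³/(π²(j² − l²)²); higher powers the same way via product-to-sum and parts.
Normalization: ∫|ψ|² dx = 11.775.
⟨x⟩ = 1.8800 and ⟨x²⟩ = 4.4001.
(Δx)² = 4.4001 − (1.8800)² = 0.86574.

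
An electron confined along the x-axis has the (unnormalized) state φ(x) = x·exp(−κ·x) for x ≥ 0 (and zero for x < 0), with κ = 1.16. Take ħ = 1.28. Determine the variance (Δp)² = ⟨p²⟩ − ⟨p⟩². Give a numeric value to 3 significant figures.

Compute ⟨p⟩ and ⟨p²⟩ separately; (Δp)² = ⟨p²⟩ − ⟨p⟩².
Differentiate x·exp(−κ·x) with the product rule; every integrand then reduces to terms xʲ·e^(−2κx) on [0, ∞), with ∫₀^∞ xʲ·e^(−2κx) dx = j!/(2κ)^(j+1).
Normalization: ∫|φ|² dx = 0.16016.
⟨p⟩ = 0.0000 and ⟨p²⟩ = 2.2046.
(Δp)² = 2.2046 − (0.0000)² = 2.2046.

2.20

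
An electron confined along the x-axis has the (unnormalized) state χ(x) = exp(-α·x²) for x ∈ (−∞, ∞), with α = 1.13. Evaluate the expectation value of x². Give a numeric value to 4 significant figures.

⟨x²⟩ = ∫ x²·|χ|² dx / ∫|χ|² dx (integrals over the domain).
Gaussian moments: ∫x^(2j)·e^(−2αx²) dx = (2j−1)!!/(4α)^j · √(π/(2α)), odd powers integrate to 0; here √(π/(2α)) = 1.1790.
State is unnormalized: ∫|χ|² dx = 1.1790, and ∫χ*·x²·χ dx = 0.26084, so ⟨x²⟩ = 0.26084 / 1.1790.
⟨x²⟩ = 0.22124.

0.2212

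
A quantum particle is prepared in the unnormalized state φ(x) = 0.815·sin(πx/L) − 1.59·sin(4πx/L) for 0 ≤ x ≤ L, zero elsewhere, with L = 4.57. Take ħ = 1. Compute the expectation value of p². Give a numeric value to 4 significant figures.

p² φ = −ħ² d²φ/dx²; ⟨p²⟩ = −ħ² ∫ φ*·φ'' dx / ∫|φ|² dx.
d²/dx² sin(jπx/L) = −(jπ/L)²·sin(jπx/L); on 0 ≤ x ≤ L, ∫sin²(jπx/L) dx = L/2 and ∫sin(jπx/L)·sin(lπx/L) dx = 0 for j ≠ l, so only diagonal terms survive in ∫|φ|² and ∫φ·φ″; ∫φ·φ′ dx = [φ²/2] between the walls = 0.
State is unnormalized: ∫|φ|² dx = 7.2945, and ∫φ*·(−ħ² φ'') dx = 44.396, so ⟨p²⟩ = 44.396 / 7.2945.
⟨p²⟩ = 6.0862.

6.086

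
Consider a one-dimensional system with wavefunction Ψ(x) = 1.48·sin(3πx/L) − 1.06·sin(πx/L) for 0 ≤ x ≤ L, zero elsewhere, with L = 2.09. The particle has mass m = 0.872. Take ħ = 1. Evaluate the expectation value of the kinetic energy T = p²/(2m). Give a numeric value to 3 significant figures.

T = −(ħ²/2m) d²/dx², so ⟨T⟩ = −(ħ²/2m) ∫ Ψ*·Ψ'' dx / ∫|Ψ|² dx; with m = 0.872.
d²/dx² sin(jπx/L) = −(jπ/L)²·sin(jπx/L); on 0 ≤ x ≤ L, ∫sin²(jπx/L) dx = L/2 and ∫sin(jπx/L)·sin(lπx/L) dx = 0 for j ≠ l, so only diagonal terms survive in ∫|Ψ|² and ∫Ψ·Ψ″; ∫Ψ·Ψ′ dx = [Ψ²/2] between the walls = 0.
State is unnormalized: ∫|Ψ|² dx = 3.4631, and ∫Ψ*·(−ħ²/2m · Ψ'') dx = 28.211, so ⟨T⟩ = 28.211 / 3.4631.
⟨T⟩ = 8.1461.

8.15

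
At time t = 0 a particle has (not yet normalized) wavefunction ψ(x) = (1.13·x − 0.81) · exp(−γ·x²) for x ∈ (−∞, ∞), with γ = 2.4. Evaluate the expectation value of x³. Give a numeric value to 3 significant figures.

⟨x³⟩ = ∫ x³·|ψ|² dx / ∫|ψ|² dx (integrals over the domain).
Expand each integrand as polynomial × e^(−2γx²) and use ∫x^(2j)·e^(−2γx²) dx = (2j−1)!!/(4γ)^j · √(π/(2γ)), odd powers → 0; here √(π/(2γ)) = 0.80901.
State is unnormalized: ∫|ψ|² dx = 0.63840, and ∫ψ*·x³·ψ dx = -0.048209, so ⟨x³⟩ = -0.048209 / 0.63840.
⟨x³⟩ = -0.075515.

-0.0755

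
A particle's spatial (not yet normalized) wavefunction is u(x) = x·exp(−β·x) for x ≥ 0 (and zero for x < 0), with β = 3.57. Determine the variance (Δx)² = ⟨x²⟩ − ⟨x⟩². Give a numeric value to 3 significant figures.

0.0588

Compute ⟨x⟩ and ⟨x²⟩ separately, then (Δx)² = ⟨x²⟩ − ⟨x⟩².
Every integrand reduces to terms xʲ·e^(−2βx) on [0, ∞); use ∫₀^∞ xʲ·e^(−2βx) dx = j!/(2β)^(j+1).
Normalization: ∫|u|² dx = 0.0054946.
⟨x⟩ = 0.42017 and ⟨x²⟩ = 0.23539.
(Δx)² = 0.23539 − (0.42017)² = 0.058847.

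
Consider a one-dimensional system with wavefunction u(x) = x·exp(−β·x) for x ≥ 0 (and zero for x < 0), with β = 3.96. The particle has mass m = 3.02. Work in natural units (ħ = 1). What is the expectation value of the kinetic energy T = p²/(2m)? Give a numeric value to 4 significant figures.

2.596

T = −(ħ²/2m) d²/dx², so ⟨T⟩ = −(ħ²/2m) ∫ u*·u'' dx / ∫|u|² dx; with m = 3.02.
Differentiate x·exp(−β·x) with the product rule; every integrand then reduces to terms xʲ·e^(−2βx) on [0, ∞), with ∫₀^∞ xʲ·e^(−2βx) dx = j!/(2β)^(j+1).
State is unnormalized: ∫|u|² dx = 0.0040258, and ∫u*·(−ħ²/2m · u'') dx = 0.010452, so ⟨T⟩ = 0.010452 / 0.0040258.
⟨T⟩ = 2.5963.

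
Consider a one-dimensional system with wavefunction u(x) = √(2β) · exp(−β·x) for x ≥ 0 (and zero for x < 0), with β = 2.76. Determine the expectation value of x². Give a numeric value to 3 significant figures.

⟨x²⟩ = ∫ x²·|u|² dx (integrals over the domain).
Every integrand reduces to terms xʲ·e^(−2βx) on [0, ∞); use ∫₀^∞ xʲ·e^(−2βx) dx = j!/(2β)^(j+1).
⟨x²⟩ = 0.065637.

0.0656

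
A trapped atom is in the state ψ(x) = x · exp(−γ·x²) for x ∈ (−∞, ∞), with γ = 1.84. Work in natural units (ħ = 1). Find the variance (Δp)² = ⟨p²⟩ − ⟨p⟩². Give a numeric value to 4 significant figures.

Compute ⟨p⟩ and ⟨p²⟩ separately; (Δp)² = ⟨p²⟩ − ⟨p⟩².
Expand each integrand as polynomial × e^(−2γx²) and use ∫x^(2j)·e^(−2γx²) dx = (2j−1)!!/(4γ)^j · √(π/(2γ)), odd powers → 0; here √(π/(2γ)) = 0.92396. Differentiate with the product rule, d/dx e^(−γx²) = −2γx·e^(−γx²).
Normalization: ∫|ψ|² dx = 0.12554.
⟨p⟩ = 0.0000 and ⟨p²⟩ = 5.5200.
(Δp)² = 5.5200 − (0.0000)² = 5.5200.

5.520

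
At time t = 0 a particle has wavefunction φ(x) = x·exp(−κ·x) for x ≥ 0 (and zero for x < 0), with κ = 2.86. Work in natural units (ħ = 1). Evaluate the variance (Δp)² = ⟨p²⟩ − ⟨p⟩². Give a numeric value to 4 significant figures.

8.180

Compute ⟨p⟩ and ⟨p²⟩ separately; (Δp)² = ⟨p²⟩ − ⟨p⟩².
Differentiate x·exp(−κ·x) with the product rule; every integrand then reduces to terms xʲ·e^(−2κx) on [0, ∞), with ∫₀^∞ xʲ·e^(−2κx) dx = j!/(2κ)^(j+1).
Normalization: ∫|φ|² dx = 0.010687.
⟨p⟩ = 0.0000 and ⟨p²⟩ = 8.1796.
(Δp)² = 8.1796 − (0.0000)² = 8.1796.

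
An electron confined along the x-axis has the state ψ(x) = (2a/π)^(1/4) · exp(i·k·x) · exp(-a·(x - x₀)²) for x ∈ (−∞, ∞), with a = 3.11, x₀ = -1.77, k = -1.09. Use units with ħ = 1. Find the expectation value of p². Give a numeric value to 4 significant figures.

4.298

p² ψ = −ħ² d²ψ/dx²; ⟨p²⟩ = −ħ² ∫ ψ*·ψ'' dx.
Gaussian moments (u = x − x₀): ∫u^(2j)·e^(−2au²) du = (2j−1)!!/(4a)^j · √(π/(2a)), odd powers integrate to 0; here √(π/(2a)) = 0.71069. Derivatives: ψ′ = (ik − 2au)·ψ, ψ″ = ((ik − 2au)² − 2a)·ψ; the odd-in-u pieces drop out.
⟨p²⟩ = 4.2981.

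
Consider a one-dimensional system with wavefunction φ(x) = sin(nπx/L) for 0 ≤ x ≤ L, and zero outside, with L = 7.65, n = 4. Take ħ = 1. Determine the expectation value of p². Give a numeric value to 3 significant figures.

2.70

p² φ = −ħ² d²φ/dx²; ⟨p²⟩ = −ħ² ∫ φ*·φ'' dx / ∫|φ|² dx.
d/dx sin(nπx/L) = (nπ/L)·cos(nπx/L) and d²/dx² sin(nπx/L) = −(nπ/L)²·sin(nπx/L); on 0 ≤ x ≤ L, ∫sin²(nπx/L) dx = L/2 and ∫sin(nπx/L)·cos(nπx/L) dx = 0.
State is unnormalized: ∫|φ|² dx = 3.8250, and ∫φ*·(−ħ² φ'') dx = 10.321, so ⟨p²⟩ = 10.321 / 3.8250.
⟨p²⟩ = 2.6983.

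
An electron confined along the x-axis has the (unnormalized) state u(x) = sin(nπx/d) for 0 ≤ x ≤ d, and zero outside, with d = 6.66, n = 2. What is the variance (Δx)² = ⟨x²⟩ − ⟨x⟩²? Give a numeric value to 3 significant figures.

3.13

Compute ⟨x⟩ and ⟨x²⟩ separately, then (Δx)² = ⟨x²⟩ − ⟨x⟩².
With sin²θ = (1 − cos2θ)/2 on 0 ≤ x ≤ d: ∫sin²(nπx/d) dx = d/2, ∫x·sin²(nπx/d) dx = d²/4, ∫x²·sin²(nπx/d) dx = d³·(1/6 − 1/(4n²π²)); higher powers xᵏ the same way, integrating xᵏ·cos(2nπx/d) by parts.
Normalization: ∫|u|² dx = 3.3300.
⟨x⟩ = 3.3300 and ⟨x²⟩ = 14.223.
(Δx)² = 14.223 − (3.3300)² = 3.1345.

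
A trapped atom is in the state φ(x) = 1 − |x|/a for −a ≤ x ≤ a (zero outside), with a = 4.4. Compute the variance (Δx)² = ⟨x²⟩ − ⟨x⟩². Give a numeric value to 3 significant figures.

Compute ⟨x⟩ and ⟨x²⟩ separately, then (Δx)² = ⟨x²⟩ − ⟨x⟩².
φ is even, so ∫ over [−a, a] = 2∫₀ᵃ with φ = 1 − x/a there: ∫₀ᵃ (1 − x/a)² dx = a/3, ∫₀ᵃ x²(1 − x/a)² dx = a³/30, ∫₀ᵃ x⁴(1 − x/a)² dx = a⁵/105.
Normalization: ∫|φ|² dx = 2.9333.
⟨x⟩ = 0.0000 and ⟨x²⟩ = 1.9360.
(Δx)² = 1.9360 − (0.0000)² = 1.9360.

1.94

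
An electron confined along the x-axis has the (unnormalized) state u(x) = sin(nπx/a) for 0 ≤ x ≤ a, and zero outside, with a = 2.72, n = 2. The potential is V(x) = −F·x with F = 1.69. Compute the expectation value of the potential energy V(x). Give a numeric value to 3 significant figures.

-2.30

⟨V⟩ = ∫ V(x)·|u|² dx / ∫|u|² dx.
With sin²θ = (1 − cos2θ)/2 on 0 ≤ x ≤ a: ∫sin²(nπx/a) dx = a/2, ∫x·sin²(nπx/a) dx = a²/4, ∫x²·sin²(nπx/a) dx = a³·(1/6 − 1/(4n²π²)); higher powers xᵏ the same way, integrating xᵏ·cos(2nπx/a) by parts.
State is unnormalized: ∫|u|² dx = 1.3600, and ∫u*·V(x)·u dx = -3.1258, so ⟨V⟩ = -3.1258 / 1.3600.
⟨V⟩ = -2.2984.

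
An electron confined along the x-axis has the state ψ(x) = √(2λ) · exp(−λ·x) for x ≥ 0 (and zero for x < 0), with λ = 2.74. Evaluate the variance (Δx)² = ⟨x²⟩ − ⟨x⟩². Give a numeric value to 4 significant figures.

0.03330

Compute ⟨x⟩ and ⟨x²⟩ separately, then (Δx)² = ⟨x²⟩ − ⟨x⟩².
Every integrand reduces to terms xʲ·e^(−2λx) on [0, ∞); use ∫₀^∞ xʲ·e^(−2λx) dx = j!/(2λ)^(j+1).
⟨x⟩ = 0.18248 and ⟨x²⟩ = 0.066599.
(Δx)² = 0.066599 − (0.18248)² = 0.033300.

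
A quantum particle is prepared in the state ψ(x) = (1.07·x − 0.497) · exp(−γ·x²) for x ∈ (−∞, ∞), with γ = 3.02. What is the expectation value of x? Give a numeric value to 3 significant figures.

-0.258

⟨x⟩ = ∫ x·|ψ|² dx / ∫|ψ|² dx (integrals over the domain).
Expand each integrand as polynomial × e^(−2γx²) and use ∫x^(2j)·e^(−2γx²) dx = (2j−1)!!/(4γ)^j · √(π/(2γ)), odd powers → 0; here √(π/(2γ)) = 0.72120.
State is unnormalized: ∫|ψ|² dx = 0.24650, and ∫ψ*·x·ψ dx = -0.063498, so ⟨x⟩ = -0.063498 / 0.24650.
⟨x⟩ = -0.25760.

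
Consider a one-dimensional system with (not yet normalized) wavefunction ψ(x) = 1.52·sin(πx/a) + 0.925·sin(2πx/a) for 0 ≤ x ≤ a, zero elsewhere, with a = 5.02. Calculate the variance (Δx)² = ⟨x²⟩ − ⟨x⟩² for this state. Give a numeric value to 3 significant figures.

Compute ⟨x⟩ and ⟨x²⟩ separately, then (Δx)² = ⟨x²⟩ − ⟨x⟩².
On 0 ≤ x ≤ a (j ≠ l): ∫sin²(jπx/a) dx = a/2, ∫sin(jπx/a)·sin(lπx/a) dx = 0; diagonal moments ∫x·sin²(jπx/a) dx = a²/4, ∫x²·sin²(jπx/a) dx = a³·(1/6 − 1/(4j²π²)); cross terms ∫x·sin(jπx/a)·sin(lπx/a) dx = 0 for j + l even and −4jla²/(π²(j² − l²)²) for j + l odd, ∫x²·sin(jπx/a)·sin(lπx/a) dx = (−1)^(j+l)·4jla³/(π²(j² − l²)²); higher powers the same way via product-to-sum and parts.
Normalization: ∫|ψ|² dx = 7.9467.
⟨x⟩ = 1.7069 and ⟨x²⟩ = 3.3506.
(Δx)² = 3.3506 − (1.7069)² = 0.43713.

0.437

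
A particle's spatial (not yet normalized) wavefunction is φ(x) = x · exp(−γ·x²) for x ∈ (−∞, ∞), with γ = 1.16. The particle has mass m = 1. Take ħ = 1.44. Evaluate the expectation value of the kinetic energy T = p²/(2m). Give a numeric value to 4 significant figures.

3.608

T = −(ħ²/2m) d²/dx², so ⟨T⟩ = −(ħ²/2m) ∫ φ*·φ'' dx / ∫|φ|² dx; with m = 1.
Expand each integrand as polynomial × e^(−2γx²) and use ∫x^(2j)·e^(−2γx²) dx = (2j−1)!!/(4γ)^j · √(π/(2γ)), odd powers → 0; here √(π/(2γ)) = 1.1637. Differentiate with the product rule, d/dx e^(−γx²) = −2γx·e^(−γx²).
State is unnormalized: ∫|φ|² dx = 0.25079, and ∫φ*·(−ħ²/2m · φ'') dx = 0.90487, so ⟨T⟩ = 0.90487 / 0.25079.
⟨T⟩ = 3.6081.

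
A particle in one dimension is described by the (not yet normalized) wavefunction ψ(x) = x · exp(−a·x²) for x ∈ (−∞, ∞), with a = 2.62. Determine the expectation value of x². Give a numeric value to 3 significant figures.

0.286

⟨x²⟩ = ∫ x²·|ψ|² dx / ∫|ψ|² dx (integrals over the domain).
Expand each integrand as polynomial × e^(−2ax²) and use ∫x^(2j)·e^(−2ax²) dx = (2j−1)!!/(4a)^j · √(π/(2a)), odd powers → 0; here √(π/(2a)) = 0.77430.
State is unnormalized: ∫|ψ|² dx = 0.073884, and ∫ψ*·x²·ψ dx = 0.021150, so ⟨x²⟩ = 0.021150 / 0.073884.
⟨x²⟩ = 0.28626.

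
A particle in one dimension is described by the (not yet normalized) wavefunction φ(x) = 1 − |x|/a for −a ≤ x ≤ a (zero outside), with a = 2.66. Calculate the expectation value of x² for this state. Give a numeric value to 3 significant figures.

0.708

⟨x²⟩ = ∫ x²·|φ|² dx / ∫|φ|² dx (integrals over the domain).
φ is even, so ∫ over [−a, a] = 2∫₀ᵃ with φ = 1 − x/a there: ∫₀ᵃ (1 − x/a)² dx = a/3, ∫₀ᵃ x²(1 − x/a)² dx = a³/30, ∫₀ᵃ x⁴(1 − x/a)² dx = a⁵/105.
State is unnormalized: ∫|φ|² dx = 1.7733, and ∫φ*·x²·φ dx = 1.2547, so ⟨x²⟩ = 1.2547 / 1.7733.
⟨x²⟩ = 0.70756.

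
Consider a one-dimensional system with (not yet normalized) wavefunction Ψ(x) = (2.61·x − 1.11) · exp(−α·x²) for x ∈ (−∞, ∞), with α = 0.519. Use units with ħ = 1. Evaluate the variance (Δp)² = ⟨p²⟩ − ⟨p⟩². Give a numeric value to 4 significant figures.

1.274

Compute ⟨p⟩ and ⟨p²⟩ separately; (Δp)² = ⟨p²⟩ − ⟨p⟩².
Expand each integrand as polynomial × e^(−2αx²) and use ∫x^(2j)·e^(−2αx²) dx = (2j−1)!!/(4α)^j · √(π/(2α)), odd powers → 0; here √(π/(2α)) = 1.7397. Differentiate with the product rule, d/dx e^(−αx²) = −2αx·e^(−αx²).
Normalization: ∫|Ψ|² dx = 7.8521.
⟨p⟩ = 0.0000 and ⟨p²⟩ = 1.2736.
(Δp)² = 1.2736 − (0.0000)² = 1.2736.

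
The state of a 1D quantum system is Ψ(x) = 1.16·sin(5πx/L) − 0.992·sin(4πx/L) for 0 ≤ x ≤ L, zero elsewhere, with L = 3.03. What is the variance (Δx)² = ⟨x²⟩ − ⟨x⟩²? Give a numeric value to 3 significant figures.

Compute ⟨x⟩ and ⟨x²⟩ separately, then (Δx)² = ⟨x²⟩ − ⟨x⟩².
On 0 ≤ x ≤ L (j ≠ l): ∫sin²(jπx/L) dx = L/2, ∫sin(jπx/L)·sin(lπx/L) dx = 0; diagonal moments ∫x·sin²(jπx/L) dx = L²/4, ∫x²·sin²(jπx/L) dx = L³·(1/6 − 1/(4j²π²)); cross terms ∫x·sin(jπx/L)·sin(lπx/L) dx = 0 for j + l even and −4jlL²/(π²(j² − l²)²) for j + l odd, ∫x²·sin(jπx/L)·sin(lπx/L) dx = (−1)^(j+l)·4jlL³/(π²(j² − l²)²); higher powers the same way via product-to-sum and parts.
Normalization: ∫|Ψ|² dx = 3.5294.
⟨x⟩ = 2.1141 and ⟨x²⟩ = 4.8525.
(Δx)² = 4.8525 − (2.1141)² = 0.38315.

0.383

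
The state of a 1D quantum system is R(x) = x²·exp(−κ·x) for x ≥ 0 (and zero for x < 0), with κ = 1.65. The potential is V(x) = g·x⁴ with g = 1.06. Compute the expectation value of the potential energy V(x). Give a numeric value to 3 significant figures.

⟨V⟩ = ∫ V(x)·|R|² dx / ∫|R|² dx.
Every integrand reduces to terms xʲ·e^(−2κx) on [0, ∞); use ∫₀^∞ xʲ·e^(−2κx) dx = j!/(2κ)^(j+1).
State is unnormalized: ∫|R|² dx = 0.061326, and ∫R*·V(x)·R dx = 0.92088, so ⟨V⟩ = 0.92088 / 0.061326.
⟨V⟩ = 15.016.

15.0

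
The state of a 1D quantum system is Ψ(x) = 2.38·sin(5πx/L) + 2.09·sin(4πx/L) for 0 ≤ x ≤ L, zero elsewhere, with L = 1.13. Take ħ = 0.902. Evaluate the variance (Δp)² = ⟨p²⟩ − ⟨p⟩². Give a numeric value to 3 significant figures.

Compute ⟨p⟩ and ⟨p²⟩ separately; (Δp)² = ⟨p²⟩ − ⟨p⟩².
d²/dx² sin(jπx/L) = −(jπ/L)²·sin(jπx/L); on 0 ≤ x ≤ L, ∫sin²(jπx/L) dx = L/2 and ∫sin(jπx/L)·sin(lπx/L) dx = 0 for j ≠ l, so only diagonal terms survive in ∫|Ψ|² and ∫Ψ·Ψ″; ∫Ψ·Ψ′ dx = [Ψ²/2] between the walls = 0.
Normalization: ∫|Ψ|² dx = 5.6684.
⟨p⟩ = 0.0000 and ⟨p²⟩ = 132.57.
(Δp)² = 132.57 − (0.0000)² = 132.57.

133.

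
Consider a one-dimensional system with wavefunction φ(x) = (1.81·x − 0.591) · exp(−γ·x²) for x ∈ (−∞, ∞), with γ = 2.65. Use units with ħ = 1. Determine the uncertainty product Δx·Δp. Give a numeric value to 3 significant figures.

0.676

Δx = √(⟨x²⟩−⟨x⟩²), Δp = √(⟨p²⟩−⟨p⟩²).
Expand each integrand as polynomial × e^(−2γx²) and use ∫x^(2j)·e^(−2γx²) dx = (2j−1)!!/(4γ)^j · √(π/(2γ)), odd powers → 0; here √(π/(2γ)) = 0.76990. Differentiate with the product rule, d/dx e^(−γx²) = −2γx·e^(−γx²).
Normalization: ∫|φ|² dx = 0.50686.
⟨x⟩ = -0.30657, ⟨x²⟩ = 0.18292 ⇒ Δx = 0.29821.
⟨p⟩ = 0.0000, ⟨p²⟩ = 5.1381 ⇒ Δp = 2.2667.
Δx·Δp = 0.67596.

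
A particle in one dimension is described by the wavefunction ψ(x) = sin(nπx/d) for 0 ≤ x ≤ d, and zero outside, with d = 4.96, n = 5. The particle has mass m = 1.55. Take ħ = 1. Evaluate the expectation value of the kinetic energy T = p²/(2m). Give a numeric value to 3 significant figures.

T = −(ħ²/2m) d²/dx², so ⟨T⟩ = −(ħ²/2m) ∫ ψ*·ψ'' dx / ∫|ψ|² dx; with m = 1.55.
d/dx sin(nπx/d) = (nπ/d)·cos(nπx/d) and d²/dx² sin(nπx/d) = −(nπ/d)²·sin(nπx/d); on 0 ≤ x ≤ d, ∫sin²(nπx/d) dx = d/2 and ∫sin(nπx/d)·cos(nπx/d) dx = 0.
State is unnormalized: ∫|ψ|² dx = 2.4800, and ∫ψ*·(−ħ²/2m · ψ'') dx = 8.0235, so ⟨T⟩ = 8.0235 / 2.4800.
⟨T⟩ = 3.2353.

3.24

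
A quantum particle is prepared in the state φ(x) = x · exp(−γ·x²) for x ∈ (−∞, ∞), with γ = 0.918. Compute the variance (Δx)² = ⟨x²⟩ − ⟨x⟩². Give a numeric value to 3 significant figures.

0.817

Compute ⟨x⟩ and ⟨x²⟩ separately, then (Δx)² = ⟨x²⟩ − ⟨x⟩².
Expand each integrand as polynomial × e^(−2γx²) and use ∫x^(2j)·e^(−2γx²) dx = (2j−1)!!/(4γ)^j · √(π/(2γ)), odd powers → 0; here √(π/(2γ)) = 1.3081.
Normalization: ∫|φ|² dx = 0.35623.
⟨x⟩ = 0.0000 and ⟨x²⟩ = 0.81699.
(Δx)² = 0.81699 − (0.0000)² = 0.81699.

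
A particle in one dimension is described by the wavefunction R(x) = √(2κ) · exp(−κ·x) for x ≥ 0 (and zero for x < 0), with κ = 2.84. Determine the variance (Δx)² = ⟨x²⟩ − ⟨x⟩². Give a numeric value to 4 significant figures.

0.03100

Compute ⟨x⟩ and ⟨x²⟩ separately, then (Δx)² = ⟨x²⟩ − ⟨x⟩².
Every integrand reduces to terms xʲ·e^(−2κx) on [0, ∞); use ∫₀^∞ xʲ·e^(−2κx) dx = j!/(2κ)^(j+1).
⟨x⟩ = 0.17606 and ⟨x²⟩ = 0.061992.
(Δx)² = 0.061992 − (0.17606)² = 0.030996.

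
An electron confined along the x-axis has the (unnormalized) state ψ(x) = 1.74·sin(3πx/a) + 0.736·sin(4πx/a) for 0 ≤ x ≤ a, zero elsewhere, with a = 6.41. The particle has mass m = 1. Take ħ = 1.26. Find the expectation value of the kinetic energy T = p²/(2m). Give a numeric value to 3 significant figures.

1.92

T = −(ħ²/2m) d²/dx², so ⟨T⟩ = −(ħ²/2m) ∫ ψ*·ψ'' dx / ∫|ψ|² dx; with m = 1.
d²/dx² sin(jπx/a) = −(jπ/a)²·sin(jπx/a); on 0 ≤ x ≤ a, ∫sin²(jπx/a) dx = a/2 and ∫sin(jπx/a)·sin(lπx/a) dx = 0 for j ≠ l, so only diagonal terms survive in ∫|ψ|² and ∫ψ·ψ″; ∫ψ·ψ′ dx = [ψ²/2] between the walls = 0.
State is unnormalized: ∫|ψ|² dx = 11.440, and ∫ψ*·(−ħ²/2m · ψ'') dx = 21.949, so ⟨T⟩ = 21.949 / 11.440.
⟨T⟩ = 1.9186.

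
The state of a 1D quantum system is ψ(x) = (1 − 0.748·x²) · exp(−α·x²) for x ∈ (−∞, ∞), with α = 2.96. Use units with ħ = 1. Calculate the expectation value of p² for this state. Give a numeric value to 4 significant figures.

3.858

p² ψ = −ħ² d²ψ/dx²; ⟨p²⟩ = −ħ² ∫ ψ*·ψ'' dx / ∫|ψ|² dx.
Expand each integrand as polynomial × e^(−2αx²) and use ∫x^(2j)·e^(−2αx²) dx = (2j−1)!!/(4α)^j · √(π/(2α)), odd powers → 0; here √(π/(2α)) = 0.72847. Differentiate with the product rule, d/dx e^(−αx²) = −2αx·e^(−αx²).
State is unnormalized: ∫|ψ|² dx = 0.64515, and ∫ψ*·(−ħ² ψ'') dx = 2.4890, so ⟨p²⟩ = 2.4890 / 0.64515.
⟨p²⟩ = 3.8580.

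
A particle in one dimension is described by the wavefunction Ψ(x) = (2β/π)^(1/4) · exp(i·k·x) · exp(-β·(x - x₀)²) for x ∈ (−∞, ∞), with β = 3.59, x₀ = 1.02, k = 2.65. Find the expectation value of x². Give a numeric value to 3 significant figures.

1.11

⟨x²⟩ = ∫ x²·|Ψ|² dx (integrals over the domain).
Gaussian moments (u = x − x₀): ∫u^(2j)·e^(−2βu²) du = (2j−1)!!/(4β)^j · √(π/(2β)), odd powers integrate to 0; here √(π/(2β)) = 0.66147.
⟨x²⟩ = 1.1100.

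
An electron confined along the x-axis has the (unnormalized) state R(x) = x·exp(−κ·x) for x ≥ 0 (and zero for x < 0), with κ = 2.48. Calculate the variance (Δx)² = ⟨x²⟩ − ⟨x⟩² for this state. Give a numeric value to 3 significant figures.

Compute ⟨x⟩ and ⟨x²⟩ separately, then (Δx)² = ⟨x²⟩ − ⟨x⟩².
Every integrand reduces to terms xʲ·e^(−2κx) on [0, ∞); use ∫₀^∞ xʲ·e^(−2κx) dx = j!/(2κ)^(j+1).
Normalization: ∫|R|² dx = 0.016390.
⟨x⟩ = 0.60484 and ⟨x²⟩ = 0.48777.
(Δx)² = 0.48777 − (0.60484)² = 0.12194.

0.122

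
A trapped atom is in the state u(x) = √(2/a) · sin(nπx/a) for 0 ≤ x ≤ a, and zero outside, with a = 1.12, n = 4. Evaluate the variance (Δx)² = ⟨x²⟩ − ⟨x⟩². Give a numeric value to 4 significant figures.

0.1006

Compute ⟨x⟩ and ⟨x²⟩ separately, then (Δx)² = ⟨x²⟩ − ⟨x⟩².
With sin²θ = (1 − cos2θ)/2 on 0 ≤ x ≤ a: ∫sin²(nπx/a) dx = a/2, ∫x·sin²(nπx/a) dx = a²/4, ∫x²·sin²(nπx/a) dx = a³·(1/6 − 1/(4n²π²)); higher powers xᵏ the same way, integrating xᵏ·cos(2nπx/a) by parts.
⟨x⟩ = 0.56000 and ⟨x²⟩ = 0.41416.
(Δx)² = 0.41416 − (0.56000)² = 0.10056.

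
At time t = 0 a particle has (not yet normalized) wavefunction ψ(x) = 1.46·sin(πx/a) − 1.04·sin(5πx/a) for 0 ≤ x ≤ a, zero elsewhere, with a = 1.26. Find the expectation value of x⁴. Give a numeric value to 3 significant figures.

0.325

⟨x⁴⟩ = ∫ x⁴·|ψ|² dx / ∫|ψ|² dx (integrals over the domain).
On 0 ≤ x ≤ a (j ≠ l): ∫sin²(jπx/a) dx = a/2, ∫sin(jπx/a)·sin(lπx/a) dx = 0; diagonal moments ∫x·sin²(jπx/a) dx = a²/4, ∫x²·sin²(jπx/a) dx = a³·(1/6 − 1/(4j²π²)); cross terms ∫x·sin(jπx/a)·sin(lπx/a) dx = 0 for j + l even and −4jla²/(π²(j² − l²)²) for j + l odd, ∫x²·sin(jπx/a)·sin(lπx/a) dx = (−1)^(j+l)·4jla³/(π²(j² − l²)²); higher powers the same way via product-to-sum and parts.
State is unnormalized: ∫|ψ|² dx = 2.0243, and ∫ψ*·x⁴·ψ dx = 0.65857, so ⟨x⁴⟩ = 0.65857 / 2.0243.
⟨x⁴⟩ = 0.32533.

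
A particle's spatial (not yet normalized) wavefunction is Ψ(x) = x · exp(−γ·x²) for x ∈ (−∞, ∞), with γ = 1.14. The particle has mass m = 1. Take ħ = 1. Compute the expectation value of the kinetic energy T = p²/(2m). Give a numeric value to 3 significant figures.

T = −(ħ²/2m) d²/dx², so ⟨T⟩ = −(ħ²/2m) ∫ Ψ*·Ψ'' dx / ∫|Ψ|² dx; with m = 1.
Expand each integrand as polynomial × e^(−2γx²) and use ∫x^(2j)·e^(−2γx²) dx = (2j−1)!!/(4γ)^j · √(π/(2γ)), odd powers → 0; here √(π/(2γ)) = 1.1738. Differentiate with the product rule, d/dx e^(−γx²) = −2γx·e^(−γx²).
State is unnormalized: ∫|Ψ|² dx = 0.25742, and ∫Ψ*·(−ħ²/2m · Ψ'') dx = 0.44019, so ⟨T⟩ = 0.44019 / 0.25742.
⟨T⟩ = 1.7100.

1.71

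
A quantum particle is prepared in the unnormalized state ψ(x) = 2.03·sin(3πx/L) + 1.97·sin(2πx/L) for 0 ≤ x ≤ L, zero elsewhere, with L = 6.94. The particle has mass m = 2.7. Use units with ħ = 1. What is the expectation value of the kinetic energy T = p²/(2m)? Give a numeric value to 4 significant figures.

T = −(ħ²/2m) d²/dx², so ⟨T⟩ = −(ħ²/2m) ∫ ψ*·ψ'' dx / ∫|ψ|² dx; with m = 2.7.
d²/dx² sin(jπx/L) = −(jπ/L)²·sin(jπx/L); on 0 ≤ x ≤ L, ∫sin²(jπx/L) dx = L/2 and ∫sin(jπx/L)·sin(lπx/L) dx = 0 for j ≠ l, so only diagonal terms survive in ∫|ψ|² and ∫ψ·ψ″; ∫ψ·ψ′ dx = [ψ²/2] between the walls = 0.
State is unnormalized: ∫|ψ|² dx = 27.766, and ∫ψ*·(−ħ²/2m · ψ'') dx = 6.9279, so ⟨T⟩ = 6.9279 / 27.766.
⟨T⟩ = 0.24951.

0.2495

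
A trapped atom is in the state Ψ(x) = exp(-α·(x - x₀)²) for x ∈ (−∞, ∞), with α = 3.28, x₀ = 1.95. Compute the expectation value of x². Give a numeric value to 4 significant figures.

3.879

⟨x²⟩ = ∫ x²·|Ψ|² dx / ∫|Ψ|² dx (integrals over the domain).
Gaussian moments (u = x − x₀): ∫u^(2j)·e^(−2αu²) du = (2j−1)!!/(4α)^j · √(π/(2α)), odd powers integrate to 0; here √(π/(2α)) = 0.69203.
State is unnormalized: ∫|Ψ|² dx = 0.69203, and ∫Ψ*·x²·Ψ dx = 2.6842, so ⟨x²⟩ = 2.6842 / 0.69203.
⟨x²⟩ = 3.8787.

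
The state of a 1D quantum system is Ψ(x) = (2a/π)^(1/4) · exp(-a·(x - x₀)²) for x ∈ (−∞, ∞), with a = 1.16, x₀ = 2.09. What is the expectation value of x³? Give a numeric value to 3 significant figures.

10.5

⟨x³⟩ = ∫ x³·|Ψ|² dx (integrals over the domain).
Gaussian moments (u = x − x₀): ∫u^(2j)·e^(−2au²) du = (2j−1)!!/(4a)^j · √(π/(2a)), odd powers integrate to 0; here √(π/(2a)) = 1.1637.
⟨x³⟩ = 10.481.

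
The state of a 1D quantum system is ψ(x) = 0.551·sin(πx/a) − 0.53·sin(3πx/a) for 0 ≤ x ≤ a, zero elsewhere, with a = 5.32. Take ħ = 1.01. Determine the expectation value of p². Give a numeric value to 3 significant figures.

p² ψ = −ħ² d²ψ/dx²; ⟨p²⟩ = −ħ² ∫ ψ*·ψ'' dx / ∫|ψ|² dx.
d²/dx² sin(jπx/a) = −(jπ/a)²·sin(jπx/a); on 0 ≤ x ≤ a, ∫sin²(jπx/a) dx = a/2 and ∫sin(jπx/a)·sin(lπx/a) dx = 0 for j ≠ l, so only diagonal terms survive in ∫|ψ|² and ∫ψ·ψ″; ∫ψ·ψ′ dx = [ψ²/2] between the walls = 0.
State is unnormalized: ∫|ψ|² dx = 1.5548, and ∫ψ*·(−ħ² ψ'') dx = 2.6795, so ⟨p²⟩ = 2.6795 / 1.5548.
⟨p²⟩ = 1.7234.

1.72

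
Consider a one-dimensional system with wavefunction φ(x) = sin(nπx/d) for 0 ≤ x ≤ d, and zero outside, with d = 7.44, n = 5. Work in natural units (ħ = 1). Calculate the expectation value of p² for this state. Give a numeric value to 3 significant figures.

p² φ = −ħ² d²φ/dx²; ⟨p²⟩ = −ħ² ∫ φ*·φ'' dx / ∫|φ|² dx.
d/dx sin(nπx/d) = (nπ/d)·cos(nπx/d) and d²/dx² sin(nπx/d) = −(nπ/d)²·sin(nπx/d); on 0 ≤ x ≤ d, ∫sin²(nπx/d) dx = d/2 and ∫sin(nπx/d)·cos(nπx/d) dx = 0.
State is unnormalized: ∫|φ|² dx = 3.7200, and ∫φ*·(−ħ² φ'') dx = 16.582, so ⟨p²⟩ = 16.582 / 3.7200.
⟨p²⟩ = 4.4575.

4.46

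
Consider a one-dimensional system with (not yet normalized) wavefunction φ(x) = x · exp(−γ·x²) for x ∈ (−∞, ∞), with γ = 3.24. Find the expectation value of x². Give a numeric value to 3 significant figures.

⟨x²⟩ = ∫ x²·|φ|² dx / ∫|φ|² dx (integrals over the domain).
Expand each integrand as polynomial × e^(−2γx²) and use ∫x^(2j)·e^(−2γx²) dx = (2j−1)!!/(4γ)^j · √(π/(2γ)), odd powers → 0; here √(π/(2γ)) = 0.69629.
State is unnormalized: ∫|φ|² dx = 0.053726, and ∫φ*·x²·φ dx = 0.012437, so ⟨x²⟩ = 0.012437 / 0.053726.
⟨x²⟩ = 0.23148.

0.231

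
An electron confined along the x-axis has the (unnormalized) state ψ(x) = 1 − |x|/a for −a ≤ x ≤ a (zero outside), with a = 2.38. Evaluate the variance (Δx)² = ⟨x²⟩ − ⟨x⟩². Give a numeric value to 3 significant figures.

Compute ⟨x⟩ and ⟨x²⟩ separately, then (Δx)² = ⟨x²⟩ − ⟨x⟩².
ψ is even, so ∫ over [−a, a] = 2∫₀ᵃ with ψ = 1 − x/a there: ∫₀ᵃ (1 − x/a)² dx = a/3, ∫₀ᵃ x²(1 − x/a)² dx = a³/30, ∫₀ᵃ x⁴(1 − x/a)² dx = a⁵/105.
Normalization: ∫|ψ|² dx = 1.5867.
⟨x⟩ = 0.0000 and ⟨x²⟩ = 0.56644.
(Δx)² = 0.56644 − (0.0000)² = 0.56644.

0.566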